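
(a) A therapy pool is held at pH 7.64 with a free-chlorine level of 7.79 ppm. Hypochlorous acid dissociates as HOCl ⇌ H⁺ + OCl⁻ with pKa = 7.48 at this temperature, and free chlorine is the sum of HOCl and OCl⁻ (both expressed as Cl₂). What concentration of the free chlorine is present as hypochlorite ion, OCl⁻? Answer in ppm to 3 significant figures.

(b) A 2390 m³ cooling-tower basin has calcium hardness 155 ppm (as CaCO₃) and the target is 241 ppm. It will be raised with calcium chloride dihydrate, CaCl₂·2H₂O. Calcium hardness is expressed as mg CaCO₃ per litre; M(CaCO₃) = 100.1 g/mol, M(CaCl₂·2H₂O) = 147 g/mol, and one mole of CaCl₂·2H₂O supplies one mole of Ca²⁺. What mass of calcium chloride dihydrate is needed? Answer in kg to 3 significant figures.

(a) 4.60 ppm; (b) 302 kg

(a) [OCl⁻]/[HOCl] = 10^(pH − pKa) = 10^(7.64 − 7.48) = 10^0.16 = 1.445.
(a) Fraction as HOCl = 1 / (1 + 1.445) = 0.4089.
(a) OCl⁻ = (1 − 0.4089) × 7.79 ppm = 4.604 ppm.

(b) Volume: 2390 m³ = 2,390,000 L.
(b) Hardness to add: (241 − 155) = 86 mg/L as CaCO₃ × 2,390,000 L = 205,500 g as CaCO₃.
(b) Moles of Ca²⁺ (1 mol Ca²⁺ ≡ 1 mol CaCO₃): 205,500 / 100.1 g/mol = 2053 mol.
(b) Mass of CaCl₂·2H₂O: 2053 × 147 = 301,800 g.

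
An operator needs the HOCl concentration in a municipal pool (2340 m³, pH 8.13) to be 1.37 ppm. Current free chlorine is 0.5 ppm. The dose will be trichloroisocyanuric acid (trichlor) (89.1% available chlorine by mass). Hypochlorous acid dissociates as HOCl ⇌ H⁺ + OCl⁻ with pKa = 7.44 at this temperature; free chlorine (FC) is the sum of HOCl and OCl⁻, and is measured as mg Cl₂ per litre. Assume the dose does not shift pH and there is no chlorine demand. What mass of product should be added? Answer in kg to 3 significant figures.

19.9 kg

Volume: 2340 m³ = 2,340,000 L.
[OCl⁻]/[HOCl] = 10^(pH − pKa) = 10^(8.13 − 7.44) = 4.898; fraction as HOCl = 1/(1 + 4.898) = 0.1696.
Free chlorine required for 1.37 ppm HOCl: 1.37 / 0.1696 = 8.08 ppm.
FC to add: 8.08 − 0.5 = 7.58 mg/L as Cl₂.
Cl₂ equivalent: 7.58 mg/L × 2,340,000 L = 17,740 g.
Product at 89.1% available Cl: 17,740 / 0.891 = 19,910 g.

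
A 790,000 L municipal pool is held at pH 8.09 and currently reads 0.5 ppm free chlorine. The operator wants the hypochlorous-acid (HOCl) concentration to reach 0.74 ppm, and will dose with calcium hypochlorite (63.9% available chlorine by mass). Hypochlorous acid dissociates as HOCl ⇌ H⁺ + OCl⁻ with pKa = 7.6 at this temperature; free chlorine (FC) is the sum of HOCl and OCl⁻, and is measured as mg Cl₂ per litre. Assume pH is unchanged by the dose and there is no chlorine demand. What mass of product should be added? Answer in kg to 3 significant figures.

[OCl⁻]/[HOCl] = 10^(pH − pKa) = 10^(8.09 − 7.6) = 3.09; fraction as HOCl = 1/(1 + 3.09) = 0.2445.
Free chlorine required for 0.74 ppm HOCl: 0.74 / 0.2445 = 3.027 ppm.
FC to add: 3.027 − 0.5 = 2.527 mg/L as Cl₂.
Cl₂ equivalent: 2.527 mg/L × 790,000 L = 1996 g.
Product at 63.9% available Cl: 1996 / 0.639 = 3124 g.

3.12 kg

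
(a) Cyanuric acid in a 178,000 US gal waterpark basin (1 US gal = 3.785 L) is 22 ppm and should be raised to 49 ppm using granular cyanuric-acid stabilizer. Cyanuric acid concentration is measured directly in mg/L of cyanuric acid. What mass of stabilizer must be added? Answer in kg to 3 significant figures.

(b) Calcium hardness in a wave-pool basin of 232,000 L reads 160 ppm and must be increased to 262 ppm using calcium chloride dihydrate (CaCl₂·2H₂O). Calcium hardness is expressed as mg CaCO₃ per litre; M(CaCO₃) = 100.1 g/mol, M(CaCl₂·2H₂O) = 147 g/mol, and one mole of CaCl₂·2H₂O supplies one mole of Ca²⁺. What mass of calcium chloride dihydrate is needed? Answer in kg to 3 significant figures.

(a) Volume: 178,000 US gal × 3.785 L/gal = 673,730 L.
(a) CYA to add: (49 − 22) = 27 mg/L × 673,730 L = 18,190 g cyanuric acid.

(b) Hardness to add: (262 − 160) = 102 mg/L as CaCO₃ × 232,000 L = 23,660 g as CaCO₃.
(b) Moles of Ca²⁺ (1 mol Ca²⁺ ≡ 1 mol CaCO₃): 23,660 / 100.1 g/mol = 236.4 mol.
(b) Mass of CaCl₂·2H₂O: 236.4 × 147 = 34,750 g.

(a) 18.2 kg; (b) 34.8 kg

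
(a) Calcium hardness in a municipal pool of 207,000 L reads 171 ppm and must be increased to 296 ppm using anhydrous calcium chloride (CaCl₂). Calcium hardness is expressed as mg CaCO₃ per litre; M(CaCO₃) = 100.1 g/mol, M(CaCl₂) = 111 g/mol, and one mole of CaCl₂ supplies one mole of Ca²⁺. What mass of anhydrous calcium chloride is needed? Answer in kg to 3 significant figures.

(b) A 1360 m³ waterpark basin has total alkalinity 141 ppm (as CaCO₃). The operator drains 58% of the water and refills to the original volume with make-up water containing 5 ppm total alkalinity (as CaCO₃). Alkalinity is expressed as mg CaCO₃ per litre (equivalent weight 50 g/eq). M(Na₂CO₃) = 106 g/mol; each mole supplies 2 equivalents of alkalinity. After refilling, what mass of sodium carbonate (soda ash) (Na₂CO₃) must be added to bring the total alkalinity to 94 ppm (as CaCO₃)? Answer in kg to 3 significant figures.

(a) 28.7 kg; (b) 46.0 kg

(a) Hardness to add: (296 − 171) = 125 mg/L as CaCO₃ × 207,000 L = 25,880 g as CaCO₃.
(a) Moles of Ca²⁺ (1 mol Ca²⁺ ≡ 1 mol CaCO₃): 25,880 / 100.1 g/mol = 258.5 mol.
(a) Mass of CaCl₂: 258.5 × 111 = 28,690 g.

(b) Volume: 1360 m³ = 1,360,000 L.
(b) After draining 58% and refilling: 141 × 0.42 + 5 × 0.58 = 62.12 ppm.
(b) Deficit to target: 94 − 62.12 = 31.88 mg/L.
(b) As CaCO₃: 31.88 mg/L × 1,360,000 L = 43,360 g; ÷ 50 g/eq ÷ 2 = 433.6 mol Na₂CO₃.
(b) Mass: 433.6 × 106 = 45,960 g.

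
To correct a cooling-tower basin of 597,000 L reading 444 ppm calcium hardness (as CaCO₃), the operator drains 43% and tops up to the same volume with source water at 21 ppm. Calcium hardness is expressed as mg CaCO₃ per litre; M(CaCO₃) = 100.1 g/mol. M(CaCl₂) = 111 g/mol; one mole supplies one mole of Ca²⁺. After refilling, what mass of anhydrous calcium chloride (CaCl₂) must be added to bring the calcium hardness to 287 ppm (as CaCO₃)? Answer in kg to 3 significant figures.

After draining 43% and refilling: 444 × 0.57 + 21 × 0.43 = 262.11 ppm.
Deficit to target: 287 − 262.11 = 24.89 mg/L.
As CaCO₃: 24.89 mg/L × 597,000 L = 14,860 g; ÷ 100.1 = 148.4 mol Ca²⁺.
Mass: 148.4 × 111 = 16,480 g.

16.5 kg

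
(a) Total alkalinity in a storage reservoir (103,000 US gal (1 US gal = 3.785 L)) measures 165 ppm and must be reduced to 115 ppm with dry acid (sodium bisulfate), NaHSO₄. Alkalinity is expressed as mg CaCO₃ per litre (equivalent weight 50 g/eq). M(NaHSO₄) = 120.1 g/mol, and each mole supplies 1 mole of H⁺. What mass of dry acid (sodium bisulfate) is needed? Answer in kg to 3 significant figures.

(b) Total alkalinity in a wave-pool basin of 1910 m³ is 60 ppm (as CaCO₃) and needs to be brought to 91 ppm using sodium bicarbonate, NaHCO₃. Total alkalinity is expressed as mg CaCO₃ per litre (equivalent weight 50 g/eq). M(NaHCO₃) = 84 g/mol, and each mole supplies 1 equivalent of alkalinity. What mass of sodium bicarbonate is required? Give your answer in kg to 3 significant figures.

(a) 46.8 kg; (b) 99.5 kg

(a) Volume: 103,000 US gal × 3.785 L/gal = 389,855 L.
(a) Alkalinity to neutralize: (165 − 115) = 50 mg/L as CaCO₃ × 389,855 L = 19,490 g as CaCO₃.
(a) Equivalents of H⁺ required: 19,490 ÷ 50 g/eq = 389.9 eq = 389.9 mol NaHSO₄.
(a) Mass of NaHSO₄: 389.9 × 120.1 = 46,820 g.

(b) Volume: 1910 m³ = 1,910,000 L.
(b) Alkalinity to add: (91 − 60) = 31 mg/L as CaCO₃ × 1,910,000 L = 59,210 g as CaCO₃.
(b) Equivalents: 59,210 g ÷ 50 g/eq = 1184 eq.
(b) NaHCO₃ supplies 1 eq per mole → 1184 mol.
(b) Mass: 1184 mol × 84 g/mol = 99,470 g.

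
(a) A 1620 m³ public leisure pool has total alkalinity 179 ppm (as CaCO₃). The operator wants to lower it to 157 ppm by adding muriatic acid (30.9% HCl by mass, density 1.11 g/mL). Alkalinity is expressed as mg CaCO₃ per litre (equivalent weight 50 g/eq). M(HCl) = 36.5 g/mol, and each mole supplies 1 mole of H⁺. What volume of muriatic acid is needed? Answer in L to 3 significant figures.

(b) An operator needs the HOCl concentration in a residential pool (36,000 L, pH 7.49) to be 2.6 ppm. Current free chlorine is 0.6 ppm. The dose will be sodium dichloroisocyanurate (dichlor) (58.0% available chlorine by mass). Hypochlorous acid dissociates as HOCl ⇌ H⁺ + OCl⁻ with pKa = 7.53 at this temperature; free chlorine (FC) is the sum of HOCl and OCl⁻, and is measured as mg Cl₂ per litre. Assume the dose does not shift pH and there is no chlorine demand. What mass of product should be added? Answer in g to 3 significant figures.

(a) 75.9 L; (b) 271 g

(a) Volume: 1620 m³ = 1,620,000 L.
(a) Alkalinity to neutralize: (179 − 157) = 22 mg/L as CaCO₃ × 1,620,000 L = 35,640 g as CaCO₃.
(a) Equivalents of H⁺ required: 35,640 ÷ 50 g/eq = 712.8 eq = 712.8 mol HCl.
(a) Mass of HCl: 712.8 × 36.5 = 26,020 g.
(a) Mass of 30.9% solution: 26,020 / 0.309 = 84,200 g.
(a) Volume: 84,200 g ÷ 1.11 g/mL = 75,850 mL.

(b) [OCl⁻]/[HOCl] = 10^(pH − pKa) = 10^(7.49 − 7.53) = 0.912; fraction as HOCl = 1/(1 + 0.912) = 0.523.
(b) Free chlorine required for 2.6 ppm HOCl: 2.6 / 0.523 = 4.971 ppm.
(b) FC to add: 4.971 − 0.6 = 4.371 mg/L as Cl₂.
(b) Cl₂ equivalent: 4.371 mg/L × 36,000 L = 157.4 g.
(b) Product at 58.0% available Cl: 157.4 / 0.58 = 271.3 g.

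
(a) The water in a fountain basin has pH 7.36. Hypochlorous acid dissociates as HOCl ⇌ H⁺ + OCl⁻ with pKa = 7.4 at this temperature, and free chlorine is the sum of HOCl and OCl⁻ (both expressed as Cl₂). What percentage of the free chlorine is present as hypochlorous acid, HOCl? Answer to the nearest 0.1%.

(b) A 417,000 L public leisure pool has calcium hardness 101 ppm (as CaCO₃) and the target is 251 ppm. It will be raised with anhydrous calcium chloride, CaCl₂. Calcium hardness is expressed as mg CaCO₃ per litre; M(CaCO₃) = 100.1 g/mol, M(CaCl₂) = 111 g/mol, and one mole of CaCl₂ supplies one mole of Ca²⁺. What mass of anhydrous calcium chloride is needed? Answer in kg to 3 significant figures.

(a) [OCl⁻]/[HOCl] = 10^(pH − pKa) = 10^(7.36 − 7.4) = 10^-0.04 = 0.912.
(a) Fraction as HOCl = 1 / (1 + 0.912) = 0.523.

(b) Hardness to add: (251 − 101) = 150 mg/L as CaCO₃ × 417,000 L = 62,550 g as CaCO₃.
(b) Moles of Ca²⁺ (1 mol Ca²⁺ ≡ 1 mol CaCO₃): 62,550 / 100.1 g/mol = 624.9 mol.
(b) Mass of CaCl₂: 624.9 × 111 = 69,360 g.

(a) 52.3%; (b) 69.4 kg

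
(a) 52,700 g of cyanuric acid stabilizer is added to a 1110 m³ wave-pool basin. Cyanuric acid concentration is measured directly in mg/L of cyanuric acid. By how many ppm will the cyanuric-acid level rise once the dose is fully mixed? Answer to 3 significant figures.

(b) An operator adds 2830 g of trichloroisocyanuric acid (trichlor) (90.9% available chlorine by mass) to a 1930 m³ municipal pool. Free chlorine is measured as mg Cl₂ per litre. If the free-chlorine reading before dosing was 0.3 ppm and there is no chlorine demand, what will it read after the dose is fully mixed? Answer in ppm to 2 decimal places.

(a) 47.5 ppm; (b) 1.63 ppm

(a) Volume: 1110 m³ = 1,110,000 L.
(a) Rise: 52,700 g / 1,110,000 L × 1000 = 47.48 mg/L.

(b) Volume: 1930 m³ = 1,930,000 L.
(b) Available chlorine delivered: 2830 g × 0.909 = 2572 g as Cl₂.
(b) Concentration rise: 2572 g / 1,930,000 L = 1.333 mg/L = 1.33 ppm.
(b) Final FC: 0.3 + 1.33 = 1.63 ppm.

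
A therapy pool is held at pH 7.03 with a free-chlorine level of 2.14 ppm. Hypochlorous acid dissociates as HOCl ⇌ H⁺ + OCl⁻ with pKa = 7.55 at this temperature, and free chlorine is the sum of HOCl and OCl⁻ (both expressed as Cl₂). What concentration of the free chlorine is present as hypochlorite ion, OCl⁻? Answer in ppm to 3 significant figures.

0.496 ppm

[OCl⁻]/[HOCl] = 10^(pH − pKa) = 10^(7.03 − 7.55) = 10^-0.52 = 0.302.
Fraction as HOCl = 1 / (1 + 0.302) = 0.7681.
OCl⁻ = (1 − 0.7681) × 2.14 ppm = 0.4964 ppm.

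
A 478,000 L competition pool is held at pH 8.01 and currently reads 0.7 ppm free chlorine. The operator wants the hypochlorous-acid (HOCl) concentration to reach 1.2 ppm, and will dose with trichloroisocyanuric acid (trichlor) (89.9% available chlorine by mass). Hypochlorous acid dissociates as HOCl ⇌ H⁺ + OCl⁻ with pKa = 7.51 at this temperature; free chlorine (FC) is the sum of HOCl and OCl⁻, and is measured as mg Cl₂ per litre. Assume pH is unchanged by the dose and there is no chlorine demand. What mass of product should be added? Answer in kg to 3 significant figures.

[OCl⁻]/[HOCl] = 10^(pH − pKa) = 10^(8.01 − 7.51) = 3.162; fraction as HOCl = 1/(1 + 3.162) = 0.2403.
Free chlorine required for 1.2 ppm HOCl: 1.2 / 0.2403 = 4.995 ppm.
FC to add: 4.995 − 0.7 = 4.295 mg/L as Cl₂.
Cl₂ equivalent: 4.295 mg/L × 478,000 L = 2053 g.
Product at 89.9% available Cl: 2053 / 0.899 = 2284 g.

2.28 kg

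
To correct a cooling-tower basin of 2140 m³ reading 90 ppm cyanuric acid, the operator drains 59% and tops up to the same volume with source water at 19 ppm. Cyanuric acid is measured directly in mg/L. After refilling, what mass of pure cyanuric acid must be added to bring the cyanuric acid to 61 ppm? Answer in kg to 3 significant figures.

27.6 kg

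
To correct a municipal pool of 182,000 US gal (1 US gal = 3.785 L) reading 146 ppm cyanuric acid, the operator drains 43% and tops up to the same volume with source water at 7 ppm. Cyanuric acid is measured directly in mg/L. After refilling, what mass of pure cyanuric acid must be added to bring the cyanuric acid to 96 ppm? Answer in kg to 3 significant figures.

6.73 kg

Volume: 182,000 US gal × 3.785 L/gal = 688,870 L.
After draining 43% and refilling: 146 × 0.57 + 7 × 0.43 = 86.23 ppm.
Deficit to target: 96 − 86.23 = 9.77 mg/L.
Mass: 9.77 mg/L × 688,870 L = 6730 g cyanuric acid.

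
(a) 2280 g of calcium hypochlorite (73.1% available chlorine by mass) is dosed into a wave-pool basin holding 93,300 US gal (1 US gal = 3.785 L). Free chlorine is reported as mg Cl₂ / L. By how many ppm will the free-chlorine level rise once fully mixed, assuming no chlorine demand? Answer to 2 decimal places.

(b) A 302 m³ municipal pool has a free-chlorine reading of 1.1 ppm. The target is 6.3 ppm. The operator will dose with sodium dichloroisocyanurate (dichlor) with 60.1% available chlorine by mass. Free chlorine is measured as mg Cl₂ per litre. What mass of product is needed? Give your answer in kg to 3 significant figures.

(a) 4.72 ppm; (b) 2.61 kg

(a) Volume: 93,300 US gal × 3.785 L/gal = 353,140 L.
(a) Available chlorine delivered: 2280 g × 0.731 = 1667 g as Cl₂.
(a) Concentration rise: 1667 g / 353,140 L = 4.72 mg/L = 4.72 ppm.

(b) Volume: 302 m³ = 302,000 L.
(b) Chlorine deficit: 6.3 − 1.1 = 5.2 ppm = 5.2 mg/L as Cl₂.
(b) Cl₂ equivalent needed: 5.2 mg/L × 302,000 L = 1,570,000 mg = 1570 g.
(b) Product at 60.1% available chlorine: 1570 / 0.601 = 2613 g.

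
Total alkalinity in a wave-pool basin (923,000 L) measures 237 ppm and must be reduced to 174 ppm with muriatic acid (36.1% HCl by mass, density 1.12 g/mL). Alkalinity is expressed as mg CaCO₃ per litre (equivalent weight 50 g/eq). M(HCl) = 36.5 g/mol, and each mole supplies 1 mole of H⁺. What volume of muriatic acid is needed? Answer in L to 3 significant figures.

Alkalinity to neutralize: (237 − 174) = 63 mg/L as CaCO₃ × 923,000 L = 58,150 g as CaCO₃.
Equivalents of H⁺ required: 58,150 ÷ 50 g/eq = 1163 eq = 1163 mol HCl.
Mass of HCl: 1163 × 36.5 = 42,450 g.
Mass of 36.1% solution: 42,450 / 0.361 = 117,600 g.
Volume: 117,600 g ÷ 1.12 g/mL = 105,000 mL.

105 L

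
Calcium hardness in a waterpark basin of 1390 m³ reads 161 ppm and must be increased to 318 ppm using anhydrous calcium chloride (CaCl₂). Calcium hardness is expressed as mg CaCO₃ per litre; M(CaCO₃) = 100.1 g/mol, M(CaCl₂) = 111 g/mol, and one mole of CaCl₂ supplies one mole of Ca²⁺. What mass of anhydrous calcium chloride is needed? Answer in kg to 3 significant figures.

Volume: 1390 m³ = 1,390,000 L.
Hardness to add: (318 − 161) = 157 mg/L as CaCO₃ × 1,390,000 L = 218,200 g as CaCO₃.
Moles of Ca²⁺ (1 mol Ca²⁺ ≡ 1 mol CaCO₃): 218,200 / 100.1 g/mol = 2180 mol.
Mass of CaCl₂: 2180 × 111 = 242,000 g.

242 kg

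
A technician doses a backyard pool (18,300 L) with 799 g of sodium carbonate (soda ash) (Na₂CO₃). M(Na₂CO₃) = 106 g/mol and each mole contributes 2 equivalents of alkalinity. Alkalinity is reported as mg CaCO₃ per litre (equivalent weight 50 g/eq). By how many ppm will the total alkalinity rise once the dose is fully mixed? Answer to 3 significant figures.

41.2 ppm

Moles of Na₂CO₃: 799 g ÷ 106 g/mol = 7.538 mol → 15.08 eq of alkalinity.
As CaCO₃: 15.08 eq × 50 g/eq = 753.8 g.
Rise: 753.8 g / 18,300 L × 1000 = 41.19 mg/L.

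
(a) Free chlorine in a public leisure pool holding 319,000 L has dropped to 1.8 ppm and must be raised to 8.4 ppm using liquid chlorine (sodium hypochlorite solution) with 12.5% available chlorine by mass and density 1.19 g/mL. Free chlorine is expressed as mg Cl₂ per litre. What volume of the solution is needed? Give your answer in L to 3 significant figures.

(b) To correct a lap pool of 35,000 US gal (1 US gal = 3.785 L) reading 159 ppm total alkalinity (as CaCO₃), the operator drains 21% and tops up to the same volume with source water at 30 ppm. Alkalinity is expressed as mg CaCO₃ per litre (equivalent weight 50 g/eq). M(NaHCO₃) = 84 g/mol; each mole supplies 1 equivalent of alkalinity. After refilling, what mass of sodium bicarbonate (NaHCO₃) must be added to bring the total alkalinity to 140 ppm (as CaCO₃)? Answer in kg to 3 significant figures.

(a) 14.2 L; (b) 1.80 kg

(a) Chlorine deficit: 8.4 − 1.8 = 6.6 ppm = 6.6 mg/L as Cl₂.
(a) Cl₂ equivalent needed: 6.6 mg/L × 319,000 L = 2,105,000 mg = 2105 g.
(a) Product at 12.5% available chlorine: 2105 / 0.125 = 16,840 g.
(a) Volume at density 1.19 g/mL: 16,840 g ÷ 1.19 g/mL = 14,150 mL.

(b) Volume: 35,000 US gal × 3.785 L/gal = 132,475 L.
(b) After draining 21% and refilling: 159 × 0.79 + 30 × 0.21 = 131.91 ppm.
(b) Deficit to target: 140 − 131.91 = 8.09 mg/L.
(b) As CaCO₃: 8.09 mg/L × 132,475 L = 1072 g; ÷ 50 g/eq ÷ 1 = 21.43 mol NaHCO₃.
(b) Mass: 21.43 × 84 = 1800 g.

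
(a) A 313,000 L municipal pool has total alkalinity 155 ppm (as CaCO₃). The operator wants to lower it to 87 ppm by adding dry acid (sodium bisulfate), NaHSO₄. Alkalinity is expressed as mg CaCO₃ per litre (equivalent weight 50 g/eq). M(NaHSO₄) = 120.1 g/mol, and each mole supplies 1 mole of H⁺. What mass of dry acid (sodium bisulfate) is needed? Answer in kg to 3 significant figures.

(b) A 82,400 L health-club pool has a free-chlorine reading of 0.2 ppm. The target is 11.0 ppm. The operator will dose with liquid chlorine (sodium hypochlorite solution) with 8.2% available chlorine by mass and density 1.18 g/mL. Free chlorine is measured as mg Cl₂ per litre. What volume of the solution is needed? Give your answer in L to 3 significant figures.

(a) 51.1 kg; (b) 9.20 L

(a) Alkalinity to neutralize: (155 − 87) = 68 mg/L as CaCO₃ × 313,000 L = 21,280 g as CaCO₃.
(a) Equivalents of H⁺ required: 21,280 ÷ 50 g/eq = 425.7 eq = 425.7 mol NaHSO₄.
(a) Mass of NaHSO₄: 425.7 × 120.1 = 51,120 g.

(b) Chlorine deficit: 11.0 − 0.2 = 10.8 ppm = 10.8 mg/L as Cl₂.
(b) Cl₂ equivalent needed: 10.8 mg/L × 82,400 L = 889,900 mg = 889.9 g.
(b) Product at 8.2% available chlorine: 889.9 / 0.082 = 10,850 g.
(b) Volume at density 1.18 g/mL: 10,850 g ÷ 1.18 g/mL = 9197 mL.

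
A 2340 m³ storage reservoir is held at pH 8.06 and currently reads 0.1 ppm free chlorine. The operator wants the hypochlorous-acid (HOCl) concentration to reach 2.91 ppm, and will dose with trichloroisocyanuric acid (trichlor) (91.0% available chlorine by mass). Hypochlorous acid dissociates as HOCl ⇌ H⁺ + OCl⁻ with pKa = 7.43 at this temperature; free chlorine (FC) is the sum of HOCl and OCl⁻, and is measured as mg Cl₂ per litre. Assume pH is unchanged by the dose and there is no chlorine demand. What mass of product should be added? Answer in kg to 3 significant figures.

39.1 kg

Volume: 2340 m³ = 2,340,000 L.
[OCl⁻]/[HOCl] = 10^(pH − pKa) = 10^(8.06 − 7.43) = 4.266; fraction as HOCl = 1/(1 + 4.266) = 0.1899.
Free chlorine required for 2.91 ppm HOCl: 2.91 / 0.1899 = 15.32 ppm.
FC to add: 15.32 − 0.1 = 15.22 mg/L as Cl₂.
Cl₂ equivalent: 15.22 mg/L × 2,340,000 L = 35,620 g.
Product at 91.0% available Cl: 35,620 / 0.91 = 39,150 g.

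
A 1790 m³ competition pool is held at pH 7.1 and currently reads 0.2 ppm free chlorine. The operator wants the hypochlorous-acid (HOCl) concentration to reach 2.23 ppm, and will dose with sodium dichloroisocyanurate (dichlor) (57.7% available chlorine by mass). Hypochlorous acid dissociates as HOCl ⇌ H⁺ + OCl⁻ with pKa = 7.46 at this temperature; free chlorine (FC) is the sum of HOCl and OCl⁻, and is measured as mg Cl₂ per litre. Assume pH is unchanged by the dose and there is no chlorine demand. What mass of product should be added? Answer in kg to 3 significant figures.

9.32 kg

Volume: 1790 m³ = 1,790,000 L.
[OCl⁻]/[HOCl] = 10^(pH − pKa) = 10^(7.1 − 7.46) = 0.4365; fraction as HOCl = 1/(1 + 0.4365) = 0.6961.
Free chlorine required for 2.23 ppm HOCl: 2.23 / 0.6961 = 3.203 ppm.
FC to add: 3.203 − 0.2 = 3.003 mg/L as Cl₂.
Cl₂ equivalent: 3.003 mg/L × 1,790,000 L = 5376 g.
Product at 57.7% available Cl: 5376 / 0.577 = 9317 g.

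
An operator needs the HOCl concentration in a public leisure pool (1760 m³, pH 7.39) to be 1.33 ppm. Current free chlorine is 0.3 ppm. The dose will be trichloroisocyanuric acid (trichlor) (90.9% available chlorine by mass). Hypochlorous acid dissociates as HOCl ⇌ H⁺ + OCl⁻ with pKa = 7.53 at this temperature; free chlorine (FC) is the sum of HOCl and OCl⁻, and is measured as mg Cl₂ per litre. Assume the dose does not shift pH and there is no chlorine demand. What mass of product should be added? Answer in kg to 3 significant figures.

3.86 kg

Volume: 1760 m³ = 1,760,000 L.
[OCl⁻]/[HOCl] = 10^(pH − pKa) = 10^(7.39 − 7.53) = 0.7244; fraction as HOCl = 1/(1 + 0.7244) = 0.5799.
Free chlorine required for 1.33 ppm HOCl: 1.33 / 0.5799 = 2.293 ppm.
FC to add: 2.293 − 0.3 = 1.993 mg/L as Cl₂.
Cl₂ equivalent: 1.993 mg/L × 1,760,000 L = 3509 g.
Product at 90.9% available Cl: 3509 / 0.909 = 3860 g.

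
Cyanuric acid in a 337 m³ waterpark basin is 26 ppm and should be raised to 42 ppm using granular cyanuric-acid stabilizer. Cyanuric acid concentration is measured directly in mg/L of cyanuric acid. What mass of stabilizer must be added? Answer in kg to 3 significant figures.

5.39 kg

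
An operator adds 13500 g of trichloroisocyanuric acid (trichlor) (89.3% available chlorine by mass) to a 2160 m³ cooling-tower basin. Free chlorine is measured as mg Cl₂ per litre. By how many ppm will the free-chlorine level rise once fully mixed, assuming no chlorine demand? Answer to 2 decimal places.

Volume: 2160 m³ = 2,160,000 L.
Available chlorine delivered: 13,500 g × 0.893 = 12,060 g as Cl₂.
Concentration rise: 12,060 g / 2,160,000 L = 5.581 mg/L = 5.58 ppm.

5.58 ppm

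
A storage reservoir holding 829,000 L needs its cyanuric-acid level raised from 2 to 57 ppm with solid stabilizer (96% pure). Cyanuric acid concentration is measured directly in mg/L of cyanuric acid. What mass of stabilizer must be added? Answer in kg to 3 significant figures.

CYA to add: (57 − 2) = 55 mg/L × 829,000 L = 45,600 g cyanuric acid.
At 96% purity: 45,600 / 0.96 = 47,490 g product.

47.5 kg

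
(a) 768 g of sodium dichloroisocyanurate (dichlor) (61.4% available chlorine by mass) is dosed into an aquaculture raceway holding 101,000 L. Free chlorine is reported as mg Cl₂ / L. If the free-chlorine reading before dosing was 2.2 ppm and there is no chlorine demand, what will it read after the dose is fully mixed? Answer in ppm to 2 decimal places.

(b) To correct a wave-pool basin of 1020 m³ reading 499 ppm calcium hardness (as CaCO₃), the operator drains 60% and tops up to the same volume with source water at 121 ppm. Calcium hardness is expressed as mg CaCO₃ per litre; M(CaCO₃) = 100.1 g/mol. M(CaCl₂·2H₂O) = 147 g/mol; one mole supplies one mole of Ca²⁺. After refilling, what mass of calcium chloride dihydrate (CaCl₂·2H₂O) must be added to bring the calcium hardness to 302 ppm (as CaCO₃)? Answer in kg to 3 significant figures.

(a) 6.87 ppm; (b) 44.6 kg

(a) Available chlorine delivered: 768 g × 0.614 = 471.6 g as Cl₂.
(a) Concentration rise: 471.6 g / 101,000 L = 4.669 mg/L = 4.67 ppm.
(a) Final FC: 2.2 + 4.67 = 6.87 ppm.

(b) Volume: 1020 m³ = 1,020,000 L.
(b) After draining 60% and refilling: 499 × 0.40 + 121 × 0.60 = 272.2 ppm.
(b) Deficit to target: 302 − 272.2 = 29.8 mg/L.
(b) As CaCO₃: 29.8 mg/L × 1,020,000 L = 30,400 g; ÷ 100.1 = 303.7 mol Ca²⁺.
(b) Mass: 303.7 × 147 = 44,640 g.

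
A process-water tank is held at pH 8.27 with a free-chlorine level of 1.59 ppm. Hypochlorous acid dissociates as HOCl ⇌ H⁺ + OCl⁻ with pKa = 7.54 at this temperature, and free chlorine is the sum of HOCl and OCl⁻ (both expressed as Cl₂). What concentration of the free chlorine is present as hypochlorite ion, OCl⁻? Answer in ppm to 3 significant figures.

1.34 ppm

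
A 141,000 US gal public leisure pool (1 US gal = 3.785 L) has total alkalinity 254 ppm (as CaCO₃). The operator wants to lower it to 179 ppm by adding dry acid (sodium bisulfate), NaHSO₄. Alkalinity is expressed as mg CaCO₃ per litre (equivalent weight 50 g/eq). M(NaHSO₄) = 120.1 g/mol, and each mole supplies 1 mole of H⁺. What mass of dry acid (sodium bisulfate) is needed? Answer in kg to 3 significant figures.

96.1 kg

Volume: 141,000 US gal × 3.785 L/gal = 533,685 L.
Alkalinity to neutralize: (254 − 179) = 75 mg/L as CaCO₃ × 533,685 L = 40,030 g as CaCO₃.
Equivalents of H⁺ required: 40,030 ÷ 50 g/eq = 800.5 eq = 800.5 mol NaHSO₄.
Mass of NaHSO₄: 800.5 × 120.1 = 96,140 g.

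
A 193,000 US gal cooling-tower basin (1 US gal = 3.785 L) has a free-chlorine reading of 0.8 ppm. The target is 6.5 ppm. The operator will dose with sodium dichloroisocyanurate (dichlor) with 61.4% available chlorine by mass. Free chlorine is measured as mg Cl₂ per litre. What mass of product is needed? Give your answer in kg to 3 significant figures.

Volume: 193,000 US gal × 3.785 L/gal = 730,505 L.
Chlorine deficit: 6.5 − 0.8 = 5.7 ppm = 5.7 mg/L as Cl₂.
Cl₂ equivalent needed: 5.7 mg/L × 730,505 L = 4,164,000 mg = 4164 g.
Product at 61.4% available chlorine: 4164 / 0.614 = 6782 g.

6.78 kg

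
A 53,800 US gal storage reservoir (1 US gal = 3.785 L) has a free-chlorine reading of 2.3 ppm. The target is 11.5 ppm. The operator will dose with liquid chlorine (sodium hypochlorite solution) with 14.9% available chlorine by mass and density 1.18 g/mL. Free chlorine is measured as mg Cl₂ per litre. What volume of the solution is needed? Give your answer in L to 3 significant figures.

Volume: 53,800 US gal × 3.785 L/gal = 203,633 L.
Chlorine deficit: 11.5 − 2.3 = 9.2 ppm = 9.2 mg/L as Cl₂.
Cl₂ equivalent needed: 9.2 mg/L × 203,633 L = 1,873,000 mg = 1873 g.
Product at 14.9% available chlorine: 1873 / 0.149 = 12,570 g.
Volume at density 1.18 g/mL: 12,570 g ÷ 1.18 g/mL = 10,660 mL.

10.7 L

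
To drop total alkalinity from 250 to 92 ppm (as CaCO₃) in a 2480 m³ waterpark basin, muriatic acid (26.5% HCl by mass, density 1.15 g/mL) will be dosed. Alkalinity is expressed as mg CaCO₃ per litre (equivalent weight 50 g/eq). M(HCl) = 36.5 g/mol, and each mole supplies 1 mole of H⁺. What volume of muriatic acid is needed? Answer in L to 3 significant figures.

Volume: 2480 m³ = 2,480,000 L.
Alkalinity to neutralize: (250 − 92) = 158 mg/L as CaCO₃ × 2,480,000 L = 391,800 g as CaCO₃.
Equivalents of H⁺ required: 391,800 ÷ 50 g/eq = 7837 eq = 7837 mol HCl.
Mass of HCl: 7837 × 36.5 = 286,000 g.
Mass of 26.5% solution: 286,000 / 0.265 = 1,079,000 g.
Volume: 1,079,000 g ÷ 1.15 g/mL = 938,600 mL.

939 L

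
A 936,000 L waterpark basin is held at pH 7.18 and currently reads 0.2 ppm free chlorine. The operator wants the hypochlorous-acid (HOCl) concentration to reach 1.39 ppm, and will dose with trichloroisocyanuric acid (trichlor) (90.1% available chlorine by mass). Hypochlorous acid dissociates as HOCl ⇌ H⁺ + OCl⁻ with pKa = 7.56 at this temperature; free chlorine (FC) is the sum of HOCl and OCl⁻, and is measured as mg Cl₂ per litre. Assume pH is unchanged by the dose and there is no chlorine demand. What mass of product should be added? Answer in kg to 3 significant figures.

1.84 kg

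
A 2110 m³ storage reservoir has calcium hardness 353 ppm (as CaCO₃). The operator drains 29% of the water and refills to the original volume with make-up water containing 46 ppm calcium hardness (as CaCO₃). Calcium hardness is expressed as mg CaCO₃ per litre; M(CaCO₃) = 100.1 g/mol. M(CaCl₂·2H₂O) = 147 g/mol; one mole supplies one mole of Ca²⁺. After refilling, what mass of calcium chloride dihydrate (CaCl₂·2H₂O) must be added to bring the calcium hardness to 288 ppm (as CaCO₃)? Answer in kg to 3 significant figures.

Volume: 2110 m³ = 2,110,000 L.
After draining 29% and refilling: 353 × 0.71 + 46 × 0.29 = 263.97 ppm.
Deficit to target: 288 − 263.97 = 24.03 mg/L.
As CaCO₃: 24.03 mg/L × 2,110,000 L = 50,700 g; ÷ 100.1 = 506.5 mol Ca²⁺.
Mass: 506.5 × 147 = 74,460 g.

74.5 kg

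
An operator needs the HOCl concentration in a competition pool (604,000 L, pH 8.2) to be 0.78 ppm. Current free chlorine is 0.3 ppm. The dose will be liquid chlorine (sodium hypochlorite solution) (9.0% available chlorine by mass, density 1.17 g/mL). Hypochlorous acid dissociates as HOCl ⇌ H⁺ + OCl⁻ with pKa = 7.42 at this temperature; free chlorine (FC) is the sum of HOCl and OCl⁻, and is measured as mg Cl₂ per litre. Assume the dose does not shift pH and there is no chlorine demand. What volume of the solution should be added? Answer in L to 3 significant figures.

[OCl⁻]/[HOCl] = 10^(pH − pKa) = 10^(8.2 − 7.42) = 6.026; fraction as HOCl = 1/(1 + 6.026) = 0.1423.
Free chlorine required for 0.78 ppm HOCl: 0.78 / 0.1423 = 5.48 ppm.
FC to add: 5.48 − 0.3 = 5.18 mg/L as Cl₂.
Cl₂ equivalent: 5.18 mg/L × 604,000 L = 3129 g.
Product at 9.0% available Cl: 3129 / 0.09 = 34,760 g.
Volume: 34,760 g ÷ 1.17 g/mL = 29,710 mL.

29.7 L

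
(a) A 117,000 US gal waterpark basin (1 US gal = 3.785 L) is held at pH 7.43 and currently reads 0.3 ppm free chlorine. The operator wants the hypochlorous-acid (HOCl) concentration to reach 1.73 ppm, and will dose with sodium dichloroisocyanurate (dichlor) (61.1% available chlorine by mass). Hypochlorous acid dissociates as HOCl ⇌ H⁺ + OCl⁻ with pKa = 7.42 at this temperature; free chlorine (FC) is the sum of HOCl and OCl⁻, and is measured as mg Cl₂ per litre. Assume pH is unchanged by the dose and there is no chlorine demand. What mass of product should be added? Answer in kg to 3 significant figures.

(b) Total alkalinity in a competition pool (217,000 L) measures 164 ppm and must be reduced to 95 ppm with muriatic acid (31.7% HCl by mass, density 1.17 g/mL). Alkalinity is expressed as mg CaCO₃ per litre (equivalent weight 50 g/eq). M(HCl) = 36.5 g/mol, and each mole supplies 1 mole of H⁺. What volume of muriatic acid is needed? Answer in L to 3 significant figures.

(a) 2.32 kg; (b) 29.5 L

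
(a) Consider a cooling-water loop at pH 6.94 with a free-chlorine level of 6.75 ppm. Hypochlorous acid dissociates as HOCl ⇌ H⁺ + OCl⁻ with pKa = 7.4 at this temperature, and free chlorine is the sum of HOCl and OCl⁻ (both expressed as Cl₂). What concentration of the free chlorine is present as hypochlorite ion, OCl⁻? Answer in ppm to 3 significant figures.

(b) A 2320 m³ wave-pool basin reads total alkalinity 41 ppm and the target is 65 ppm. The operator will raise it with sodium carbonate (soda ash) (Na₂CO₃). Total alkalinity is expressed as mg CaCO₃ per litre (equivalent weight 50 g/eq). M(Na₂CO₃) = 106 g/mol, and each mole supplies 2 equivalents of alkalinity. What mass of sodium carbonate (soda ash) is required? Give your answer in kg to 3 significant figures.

(a) 1.74 ppm; (b) 59.0 kg

(a) [OCl⁻]/[HOCl] = 10^(pH − pKa) = 10^(6.94 − 7.4) = 10^-0.46 = 0.3467.
(a) Fraction as HOCl = 1 / (1 + 0.3467) = 0.7425.
(a) OCl⁻ = (1 − 0.7425) × 6.75 ppm = 1.738 ppm.

(b) Volume: 2320 m³ = 2,320,000 L.
(b) Alkalinity to add: (65 − 41) = 24 mg/L as CaCO₃ × 2,320,000 L = 55,680 g as CaCO₃.
(b) Equivalents: 55,680 g ÷ 50 g/eq = 1114 eq.
(b) Each mole of Na₂CO₃ supplies 2 eq, so 1114 / 2 = 556.8 mol.
(b) Mass: 556.8 mol × 106 g/mol = 59,020 g.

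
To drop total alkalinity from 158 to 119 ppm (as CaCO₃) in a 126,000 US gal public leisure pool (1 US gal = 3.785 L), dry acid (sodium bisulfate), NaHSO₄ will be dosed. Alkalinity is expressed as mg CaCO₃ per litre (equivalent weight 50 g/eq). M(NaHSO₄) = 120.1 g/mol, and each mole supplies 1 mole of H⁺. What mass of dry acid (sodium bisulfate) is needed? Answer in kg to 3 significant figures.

44.7 kg

Volume: 126,000 US gal × 3.785 L/gal = 476,910 L.
Alkalinity to neutralize: (158 − 119) = 39 mg/L as CaCO₃ × 476,910 L = 18,600 g as CaCO₃.
Equivalents of H⁺ required: 18,600 ÷ 50 g/eq = 372 eq = 372 mol NaHSO₄.
Mass of NaHSO₄: 372 × 120.1 = 44,680 g.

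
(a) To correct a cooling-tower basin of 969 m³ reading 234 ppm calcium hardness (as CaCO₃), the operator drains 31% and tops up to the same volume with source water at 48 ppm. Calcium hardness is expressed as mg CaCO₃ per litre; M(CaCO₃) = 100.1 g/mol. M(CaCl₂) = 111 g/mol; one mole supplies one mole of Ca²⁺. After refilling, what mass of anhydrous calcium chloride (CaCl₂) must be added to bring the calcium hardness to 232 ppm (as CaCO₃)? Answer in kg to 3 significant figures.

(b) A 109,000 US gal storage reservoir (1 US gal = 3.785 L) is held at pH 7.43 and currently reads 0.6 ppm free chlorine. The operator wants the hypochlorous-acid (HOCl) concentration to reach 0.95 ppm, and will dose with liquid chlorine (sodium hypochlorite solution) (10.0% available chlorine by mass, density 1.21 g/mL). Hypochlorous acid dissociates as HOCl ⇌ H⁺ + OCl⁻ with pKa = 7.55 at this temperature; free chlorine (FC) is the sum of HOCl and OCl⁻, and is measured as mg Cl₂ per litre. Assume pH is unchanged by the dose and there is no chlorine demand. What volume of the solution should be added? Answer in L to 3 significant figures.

(a) 59.8 kg; (b) 3.65 L

(a) Volume: 969 m³ = 969,000 L.
(a) After draining 31% and refilling: 234 × 0.69 + 48 × 0.31 = 176.34 ppm.
(a) Deficit to target: 232 − 176.34 = 55.66 mg/L.
(a) As CaCO₃: 55.66 mg/L × 969,000 L = 53,930 g; ÷ 100.1 = 538.8 mol Ca²⁺.
(a) Mass: 538.8 × 111 = 59,810 g.

(b) Volume: 109,000 US gal × 3.785 L/gal = 412,565 L.
(b) [OCl⁻]/[HOCl] = 10^(pH − pKa) = 10^(7.43 − 7.55) = 0.7586; fraction as HOCl = 1/(1 + 0.7586) = 0.5686.
(b) Free chlorine required for 0.95 ppm HOCl: 0.95 / 0.5686 = 1.671 ppm.
(b) FC to add: 1.671 − 0.6 = 1.071 mg/L as Cl₂.
(b) Cl₂ equivalent: 1.071 mg/L × 412,565 L = 441.7 g.
(b) Product at 10.0% available Cl: 441.7 / 0.1 = 4417 g.
(b) Volume: 4417 g ÷ 1.21 g/mL = 3651 mL.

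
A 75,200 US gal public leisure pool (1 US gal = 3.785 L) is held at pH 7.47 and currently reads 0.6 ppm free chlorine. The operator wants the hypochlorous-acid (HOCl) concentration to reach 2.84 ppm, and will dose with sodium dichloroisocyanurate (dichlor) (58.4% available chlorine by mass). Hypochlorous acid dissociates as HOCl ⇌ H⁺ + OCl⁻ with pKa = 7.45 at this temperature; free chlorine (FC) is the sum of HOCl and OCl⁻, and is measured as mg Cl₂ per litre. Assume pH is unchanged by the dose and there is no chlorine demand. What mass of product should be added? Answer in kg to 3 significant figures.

2.54 kg

Volume: 75,200 US gal × 3.785 L/gal = 284,632 L.
[OCl⁻]/[HOCl] = 10^(pH − pKa) = 10^(7.47 − 7.45) = 1.047; fraction as HOCl = 1/(1 + 1.047) = 0.4885.
Free chlorine required for 2.84 ppm HOCl: 2.84 / 0.4885 = 5.814 ppm.
FC to add: 5.814 − 0.6 = 5.214 mg/L as Cl₂.
Cl₂ equivalent: 5.214 mg/L × 284,632 L = 1484 g.
Product at 58.4% available Cl: 1484 / 0.584 = 2541 g.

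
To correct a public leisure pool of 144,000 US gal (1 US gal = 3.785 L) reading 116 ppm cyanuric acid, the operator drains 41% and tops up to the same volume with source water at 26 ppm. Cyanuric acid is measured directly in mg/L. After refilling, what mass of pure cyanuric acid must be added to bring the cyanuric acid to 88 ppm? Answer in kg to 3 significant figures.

4.85 kg

Volume: 144,000 US gal × 3.785 L/gal = 545,040 L.
After draining 41% and refilling: 116 × 0.59 + 26 × 0.41 = 79.1 ppm.
Deficit to target: 88 − 79.1 = 8.9 mg/L.
Mass: 8.9 mg/L × 545,040 L = 4851 g cyanuric acid.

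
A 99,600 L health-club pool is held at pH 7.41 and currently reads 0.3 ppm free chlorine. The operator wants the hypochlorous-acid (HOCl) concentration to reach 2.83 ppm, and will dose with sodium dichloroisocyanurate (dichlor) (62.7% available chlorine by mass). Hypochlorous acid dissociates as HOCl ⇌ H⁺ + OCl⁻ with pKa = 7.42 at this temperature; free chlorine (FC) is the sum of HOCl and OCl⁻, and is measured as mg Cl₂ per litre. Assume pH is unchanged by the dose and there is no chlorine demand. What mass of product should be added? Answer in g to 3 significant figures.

[OCl⁻]/[HOCl] = 10^(pH − pKa) = 10^(7.41 − 7.42) = 0.9772; fraction as HOCl = 1/(1 + 0.9772) = 0.5058.
Free chlorine required for 2.83 ppm HOCl: 2.83 / 0.5058 = 5.596 ppm.
FC to add: 5.596 − 0.3 = 5.296 mg/L as Cl₂.
Cl₂ equivalent: 5.296 mg/L × 99,600 L = 527.4 g.
Product at 62.7% available Cl: 527.4 / 0.627 = 841.2 g.

841 g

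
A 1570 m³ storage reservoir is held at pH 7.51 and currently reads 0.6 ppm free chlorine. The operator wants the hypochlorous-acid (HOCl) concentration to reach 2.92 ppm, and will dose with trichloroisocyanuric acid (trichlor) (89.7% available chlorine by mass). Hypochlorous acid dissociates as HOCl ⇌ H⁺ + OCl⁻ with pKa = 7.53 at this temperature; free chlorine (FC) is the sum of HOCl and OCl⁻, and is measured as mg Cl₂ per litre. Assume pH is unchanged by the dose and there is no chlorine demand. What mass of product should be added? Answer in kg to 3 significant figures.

8.94 kg

Volume: 1570 m³ = 1,570,000 L.
[OCl⁻]/[HOCl] = 10^(pH − pKa) = 10^(7.51 − 7.53) = 0.955; fraction as HOCl = 1/(1 + 0.955) = 0.5115.
Free chlorine required for 2.92 ppm HOCl: 2.92 / 0.5115 = 5.709 ppm.
FC to add: 5.709 − 0.6 = 5.109 mg/L as Cl₂.
Cl₂ equivalent: 5.109 mg/L × 1,570,000 L = 8020 g.
Product at 89.7% available Cl: 8020 / 0.897 = 8941 g.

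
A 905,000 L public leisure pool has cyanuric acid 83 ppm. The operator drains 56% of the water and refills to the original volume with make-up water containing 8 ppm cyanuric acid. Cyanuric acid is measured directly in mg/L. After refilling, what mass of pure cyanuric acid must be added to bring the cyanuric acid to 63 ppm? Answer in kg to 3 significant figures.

After draining 56% and refilling: 83 × 0.44 + 8 × 0.56 = 41 ppm.
Deficit to target: 63 − 41 = 22 mg/L.
Mass: 22 mg/L × 905,000 L = 19,910 g cyanuric acid.

19.9 kg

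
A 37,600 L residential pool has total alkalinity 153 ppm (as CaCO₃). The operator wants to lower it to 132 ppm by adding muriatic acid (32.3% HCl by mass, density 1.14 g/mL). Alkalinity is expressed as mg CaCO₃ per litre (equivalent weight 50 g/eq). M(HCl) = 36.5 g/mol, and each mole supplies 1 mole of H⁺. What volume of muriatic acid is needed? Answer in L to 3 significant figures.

1.57 L

Alkalinity to neutralize: (153 − 132) = 21 mg/L as CaCO₃ × 37,600 L = 789.6 g as CaCO₃.
Equivalents of H⁺ required: 789.6 ÷ 50 g/eq = 15.79 eq = 15.79 mol HCl.
Mass of HCl: 15.79 × 36.5 = 576.4 g.
Mass of 32.3% solution: 576.4 / 0.323 = 1785 g.
Volume: 1785 g ÷ 1.14 g/mL = 1565 mL.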